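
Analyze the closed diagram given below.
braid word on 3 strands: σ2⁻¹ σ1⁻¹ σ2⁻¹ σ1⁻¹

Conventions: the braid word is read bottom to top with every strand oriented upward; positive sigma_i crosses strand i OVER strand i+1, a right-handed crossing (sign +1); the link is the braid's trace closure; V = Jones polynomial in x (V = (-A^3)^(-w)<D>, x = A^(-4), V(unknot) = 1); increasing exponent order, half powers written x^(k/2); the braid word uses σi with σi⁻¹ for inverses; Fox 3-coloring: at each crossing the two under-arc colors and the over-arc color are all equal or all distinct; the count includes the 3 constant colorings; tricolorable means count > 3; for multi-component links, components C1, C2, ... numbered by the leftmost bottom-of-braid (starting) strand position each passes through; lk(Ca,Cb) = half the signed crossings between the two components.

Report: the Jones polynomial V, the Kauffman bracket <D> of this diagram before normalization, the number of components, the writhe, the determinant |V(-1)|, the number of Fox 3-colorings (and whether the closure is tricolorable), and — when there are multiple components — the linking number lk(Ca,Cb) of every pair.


V(x) = -x^-4 + x^-3 + x^-1
bracket: A^-8 + 1 - A^4, w = -4
1 component, writhe -4, over 4 crossings
det 3, colorings 9 of 3^4 — tricolorable
observation: det 3 = |V(-1)|; divisible by 3, so tricolorable


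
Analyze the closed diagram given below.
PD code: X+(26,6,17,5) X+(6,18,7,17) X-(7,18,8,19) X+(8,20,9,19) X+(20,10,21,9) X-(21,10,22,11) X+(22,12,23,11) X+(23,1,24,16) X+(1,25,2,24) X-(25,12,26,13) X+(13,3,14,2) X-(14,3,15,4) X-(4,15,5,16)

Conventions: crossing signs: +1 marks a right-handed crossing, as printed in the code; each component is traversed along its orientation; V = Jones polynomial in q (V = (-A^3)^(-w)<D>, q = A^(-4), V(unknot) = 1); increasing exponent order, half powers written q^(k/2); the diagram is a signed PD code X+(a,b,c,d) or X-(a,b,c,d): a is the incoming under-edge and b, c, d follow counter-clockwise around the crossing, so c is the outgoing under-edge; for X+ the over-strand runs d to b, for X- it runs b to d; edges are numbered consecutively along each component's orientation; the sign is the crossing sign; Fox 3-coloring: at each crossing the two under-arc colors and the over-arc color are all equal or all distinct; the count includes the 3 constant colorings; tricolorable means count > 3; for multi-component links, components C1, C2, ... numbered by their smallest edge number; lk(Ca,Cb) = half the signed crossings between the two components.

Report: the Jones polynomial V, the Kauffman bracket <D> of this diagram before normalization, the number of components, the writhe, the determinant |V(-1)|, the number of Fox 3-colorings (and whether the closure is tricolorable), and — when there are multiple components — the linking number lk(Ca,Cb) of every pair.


Jones polynomial: V(q) = -q^(3/2) - q^(7/2) + q^(9/2) - q^(11/2)
<D> = A^-13 - A^-9 + A^-5 + A^3; writhe +3
components 2, writhe +3 (13 crossings)
linking number lk(C1,C2) = +2
3-colorings: 3 of 3^13, det 4 — not tricolorable
note: span 4 respects span(V) <= c + mu - 1 = 14 for this 2-component diagram


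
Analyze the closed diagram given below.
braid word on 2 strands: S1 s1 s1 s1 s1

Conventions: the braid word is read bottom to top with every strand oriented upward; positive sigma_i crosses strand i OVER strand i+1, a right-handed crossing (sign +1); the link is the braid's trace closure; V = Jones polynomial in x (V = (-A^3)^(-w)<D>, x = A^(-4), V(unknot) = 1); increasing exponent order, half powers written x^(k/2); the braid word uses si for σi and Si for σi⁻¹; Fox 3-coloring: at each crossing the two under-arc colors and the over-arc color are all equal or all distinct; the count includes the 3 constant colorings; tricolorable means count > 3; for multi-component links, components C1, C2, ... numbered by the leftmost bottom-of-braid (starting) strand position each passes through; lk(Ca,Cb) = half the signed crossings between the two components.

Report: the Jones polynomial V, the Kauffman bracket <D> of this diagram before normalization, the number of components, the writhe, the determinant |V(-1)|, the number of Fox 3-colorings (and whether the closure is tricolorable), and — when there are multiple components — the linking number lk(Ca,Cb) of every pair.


V(x) = x + x^3 - x^4
bracket: A^-7 - A^-3 - A^5, w = +3
1 component, writhe +3, over 5 crossings
det 3, colorings 9 of 3^5 — tricolorable
observation: free reduction leaves σ1 σ1 σ1 of the original 5 letters


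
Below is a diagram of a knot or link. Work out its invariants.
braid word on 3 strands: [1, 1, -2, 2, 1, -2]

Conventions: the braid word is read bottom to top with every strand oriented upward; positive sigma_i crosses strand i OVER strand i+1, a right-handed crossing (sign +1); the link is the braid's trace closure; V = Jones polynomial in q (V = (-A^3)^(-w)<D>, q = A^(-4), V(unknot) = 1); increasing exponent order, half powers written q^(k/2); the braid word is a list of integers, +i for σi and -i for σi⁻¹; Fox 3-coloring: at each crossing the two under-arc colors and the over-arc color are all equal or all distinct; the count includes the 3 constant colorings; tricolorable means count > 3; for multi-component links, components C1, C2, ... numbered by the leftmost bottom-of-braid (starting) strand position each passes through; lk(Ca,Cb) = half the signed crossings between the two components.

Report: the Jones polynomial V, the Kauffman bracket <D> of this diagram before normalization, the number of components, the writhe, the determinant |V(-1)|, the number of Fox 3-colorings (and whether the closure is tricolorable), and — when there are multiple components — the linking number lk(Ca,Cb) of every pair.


Jones polynomial: V(q) = q + q^3 - q^4
<D> = -A^-10 + A^-6 + A^2; writhe +2
components 1, writhe +2 (6 crossings)
3-colorings: 9 of 3^6, det 3 — tricolorable
note: the span of V is 3, forcing >= 3 crossings in any diagram


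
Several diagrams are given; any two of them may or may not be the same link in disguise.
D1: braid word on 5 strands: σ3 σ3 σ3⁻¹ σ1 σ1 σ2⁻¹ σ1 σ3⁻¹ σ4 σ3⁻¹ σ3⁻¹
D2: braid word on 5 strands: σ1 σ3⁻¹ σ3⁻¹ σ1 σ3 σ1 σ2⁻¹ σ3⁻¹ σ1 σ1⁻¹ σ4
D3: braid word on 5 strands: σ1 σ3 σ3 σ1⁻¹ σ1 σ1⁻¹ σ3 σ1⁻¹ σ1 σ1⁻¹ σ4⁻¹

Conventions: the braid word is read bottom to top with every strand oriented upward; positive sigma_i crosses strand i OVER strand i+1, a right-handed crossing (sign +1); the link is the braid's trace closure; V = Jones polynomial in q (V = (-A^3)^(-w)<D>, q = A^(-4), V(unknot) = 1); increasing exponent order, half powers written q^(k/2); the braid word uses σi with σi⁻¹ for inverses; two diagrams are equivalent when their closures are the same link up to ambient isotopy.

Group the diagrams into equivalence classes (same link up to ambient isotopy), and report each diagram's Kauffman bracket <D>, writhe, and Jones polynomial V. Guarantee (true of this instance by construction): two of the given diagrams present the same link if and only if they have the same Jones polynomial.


grouping into links: {D1, D2} | {D3}
V(D1) = -q^(-3/2) - 2q^(1/2) + q^(3/2) - q^(5/2) + q^(7/2)  (w +1, c 11, <D> = -A^-11 + A^-7 - A^-3 + 2A + A^9)
V(D2) = -q^(-3/2) - 2q^(1/2) + q^(3/2) - q^(5/2) + q^(7/2)  (w +1, c 11, <D> = -A^-11 + A^-7 - A^-3 + 2A + A^9)
V(D3) = -q^(1/2) - q^(3/2) - q^(5/2) + q^(9/2)  (w +1, c 11, <D> = -A^-15 + A^-7 + A^-3 + A)
key observation: 2 values of V(q) split the 3 diagrams


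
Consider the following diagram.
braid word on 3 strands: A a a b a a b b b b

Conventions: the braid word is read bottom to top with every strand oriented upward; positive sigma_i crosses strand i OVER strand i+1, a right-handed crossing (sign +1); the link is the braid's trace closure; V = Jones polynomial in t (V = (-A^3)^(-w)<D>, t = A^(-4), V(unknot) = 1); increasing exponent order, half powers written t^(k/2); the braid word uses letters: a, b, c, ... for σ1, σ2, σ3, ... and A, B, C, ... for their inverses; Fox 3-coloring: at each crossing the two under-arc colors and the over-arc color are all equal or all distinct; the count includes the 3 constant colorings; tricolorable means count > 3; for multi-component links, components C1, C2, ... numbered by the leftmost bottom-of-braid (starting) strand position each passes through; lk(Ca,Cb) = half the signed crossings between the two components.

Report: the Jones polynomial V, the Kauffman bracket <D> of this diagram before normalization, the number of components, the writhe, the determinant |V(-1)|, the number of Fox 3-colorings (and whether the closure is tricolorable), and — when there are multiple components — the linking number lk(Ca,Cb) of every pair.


V = t^3 + t^5 - t^6 + t^7 - t^8 + t^9 - t^10
<D> = -A^-16 + A^-12 - A^-8 + A^-4 - 1 + A^4 + A^12 (w = +8)
1 component over 10 crossings, w = +8
3 Fox colorings among 3^10, |V(-1)| = 7: not tricolorable
why: w = +8 (over 10 crossings) is diagram-only; (-A^3)^(-8) removes it from V


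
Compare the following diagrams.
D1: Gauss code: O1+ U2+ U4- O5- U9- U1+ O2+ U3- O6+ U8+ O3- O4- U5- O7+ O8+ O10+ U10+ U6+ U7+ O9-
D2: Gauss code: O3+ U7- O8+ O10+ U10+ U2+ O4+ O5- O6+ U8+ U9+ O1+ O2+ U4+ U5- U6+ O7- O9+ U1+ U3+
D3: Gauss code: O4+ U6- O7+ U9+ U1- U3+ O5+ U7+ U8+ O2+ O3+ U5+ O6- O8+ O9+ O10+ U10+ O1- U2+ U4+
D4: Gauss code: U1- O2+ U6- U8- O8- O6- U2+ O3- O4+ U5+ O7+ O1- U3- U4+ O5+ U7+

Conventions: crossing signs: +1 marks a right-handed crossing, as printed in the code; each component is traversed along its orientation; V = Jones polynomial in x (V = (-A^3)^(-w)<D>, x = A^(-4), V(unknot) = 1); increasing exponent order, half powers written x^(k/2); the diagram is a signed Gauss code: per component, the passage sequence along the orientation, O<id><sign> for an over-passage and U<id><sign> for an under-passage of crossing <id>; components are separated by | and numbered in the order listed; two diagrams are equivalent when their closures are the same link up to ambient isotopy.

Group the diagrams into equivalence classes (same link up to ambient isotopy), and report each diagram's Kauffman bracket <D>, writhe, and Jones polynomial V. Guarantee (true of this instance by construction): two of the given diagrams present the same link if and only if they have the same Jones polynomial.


classes: {D1} | {D2, D3} | {D4}
V(D1) = x^-2 - x^-1 + 1 - x + x^2  [10 crossings, <D> = A^-2 - A^2 + A^6 - A^10 + A^14, w = +2]
V(D2) = x - x^2 + 2x^3 - x^4 + x^5 - x^6  (w +6, c 10, <D> = -A^-6 + A^-2 - A^2 + 2A^6 - A^10 + A^14)
V(D3) = x - x^2 + 2x^3 - x^4 + x^5 - x^6  (w +6, c 10, <D> = -A^-6 + A^-2 - A^2 + 2A^6 - A^10 + A^14)
V(D4) = 1  (w 0, c 8, <D> = 1)
note: 3 classes among 4 diagrams; unequal V(x) rules out equality


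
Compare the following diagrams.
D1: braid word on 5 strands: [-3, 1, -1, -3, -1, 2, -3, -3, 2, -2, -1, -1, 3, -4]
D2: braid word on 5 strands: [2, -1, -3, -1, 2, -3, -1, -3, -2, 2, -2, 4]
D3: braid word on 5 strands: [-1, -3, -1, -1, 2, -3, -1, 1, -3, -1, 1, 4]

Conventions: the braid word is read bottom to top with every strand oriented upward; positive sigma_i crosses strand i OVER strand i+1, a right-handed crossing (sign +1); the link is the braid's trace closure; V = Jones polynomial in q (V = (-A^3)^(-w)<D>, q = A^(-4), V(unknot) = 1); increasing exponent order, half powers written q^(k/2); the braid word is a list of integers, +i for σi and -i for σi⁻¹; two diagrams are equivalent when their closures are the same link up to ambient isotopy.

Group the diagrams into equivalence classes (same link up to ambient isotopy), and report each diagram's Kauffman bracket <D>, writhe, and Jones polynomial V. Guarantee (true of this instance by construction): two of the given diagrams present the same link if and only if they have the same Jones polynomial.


equivalence classes: {D1, D2, D3}
D1 (bracket A^-10 + 2A^-2 - 2A^2 + A^6 - 2A^10 + A^14; 14 crossings at w = -6): V = q^-8 - 2q^-7 + q^-6 - 2q^-5 + 2q^-4 + q^-2
D2 (bracket A^-4 + 2A^4 - 2A^8 + A^12 - 2A^16 + A^20; 12 crossings at w = -4): V = q^-8 - 2q^-7 + q^-6 - 2q^-5 + 2q^-4 + q^-2
V(D3) = q^-8 - 2q^-7 + q^-6 - 2q^-5 + 2q^-4 + q^-2  (w -4, c 12, <D> = A^-4 + 2A^4 - 2A^8 + A^12 - 2A^16 + A^20)
observation: all 3 diagrams share one V(q), hence one class


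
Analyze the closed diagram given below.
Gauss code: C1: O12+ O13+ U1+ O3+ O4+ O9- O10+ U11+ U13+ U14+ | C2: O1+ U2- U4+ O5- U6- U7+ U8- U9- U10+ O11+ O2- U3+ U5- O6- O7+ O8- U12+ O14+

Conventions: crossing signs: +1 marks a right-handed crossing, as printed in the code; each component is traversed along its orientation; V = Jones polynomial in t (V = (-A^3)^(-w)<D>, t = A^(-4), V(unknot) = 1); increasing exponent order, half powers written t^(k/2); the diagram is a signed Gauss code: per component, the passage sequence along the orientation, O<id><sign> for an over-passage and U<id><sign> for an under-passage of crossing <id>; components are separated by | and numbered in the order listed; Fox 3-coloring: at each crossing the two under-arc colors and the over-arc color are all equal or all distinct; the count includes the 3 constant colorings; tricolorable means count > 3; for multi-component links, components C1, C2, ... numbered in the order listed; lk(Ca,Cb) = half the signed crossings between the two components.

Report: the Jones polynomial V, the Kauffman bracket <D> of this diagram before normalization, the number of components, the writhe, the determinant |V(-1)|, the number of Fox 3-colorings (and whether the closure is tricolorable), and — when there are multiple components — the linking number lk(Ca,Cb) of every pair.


Jones polynomial: V(t) = t^(-1/2) - 2t^(1/2) + 2t^(3/2) - 3t^(5/2) + 2t^(7/2) - 2t^(9/2) + t^(11/2) - t^(13/2)
<D> = -A^-14 + A^-10 - 2A^-6 + 2A^-2 - 3A^2 + 2A^6 - 2A^10 + A^14; writhe +4
components 2, writhe +4 (14 crossings)
linking number lk(C1,C2) = +3
3-colorings: 3 of 3^14, det 14 — not tricolorable
note: |V(-1)| = 14: so not tricolorable, since 3 does not divide 14


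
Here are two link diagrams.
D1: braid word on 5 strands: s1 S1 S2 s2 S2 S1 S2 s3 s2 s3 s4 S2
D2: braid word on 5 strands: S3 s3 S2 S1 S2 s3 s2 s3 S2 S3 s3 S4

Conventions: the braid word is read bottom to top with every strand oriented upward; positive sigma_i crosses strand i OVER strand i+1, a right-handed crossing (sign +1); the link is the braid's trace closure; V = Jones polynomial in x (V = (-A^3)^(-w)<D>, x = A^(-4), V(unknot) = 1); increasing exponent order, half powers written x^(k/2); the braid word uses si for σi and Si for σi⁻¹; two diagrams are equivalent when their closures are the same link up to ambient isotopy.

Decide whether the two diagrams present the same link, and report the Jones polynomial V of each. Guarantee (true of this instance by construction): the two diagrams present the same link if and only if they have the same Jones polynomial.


equivalent: yes
V(D1) = 1  (w 0, c 12, <D> = 1)
V(D2) = 1  (w -2, c 12, <D> = A^-6)
why: Markov moves rewrite D1 (12 crossings) into D2 (12)


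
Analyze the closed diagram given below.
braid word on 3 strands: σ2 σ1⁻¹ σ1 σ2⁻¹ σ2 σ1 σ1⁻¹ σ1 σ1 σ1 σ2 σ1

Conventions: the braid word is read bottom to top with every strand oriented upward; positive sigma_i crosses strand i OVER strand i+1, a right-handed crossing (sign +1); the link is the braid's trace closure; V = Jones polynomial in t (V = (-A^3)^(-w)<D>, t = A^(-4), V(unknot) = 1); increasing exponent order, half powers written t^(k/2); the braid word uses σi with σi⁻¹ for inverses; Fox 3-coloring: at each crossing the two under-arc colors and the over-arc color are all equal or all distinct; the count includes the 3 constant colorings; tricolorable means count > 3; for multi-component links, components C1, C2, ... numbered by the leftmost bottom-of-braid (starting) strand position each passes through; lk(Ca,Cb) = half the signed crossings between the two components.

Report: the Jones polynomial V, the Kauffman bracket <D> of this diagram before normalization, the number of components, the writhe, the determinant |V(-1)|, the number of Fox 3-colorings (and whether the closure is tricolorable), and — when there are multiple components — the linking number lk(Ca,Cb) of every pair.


V = t^2 + t^4 - t^5 + t^6 - t^7
<D> = -A^-10 + A^-6 - A^-2 + A^2 + A^10 (w = +6)
1 component over 12 crossings, w = +6
3 Fox colorings among 3^12, |V(-1)| = 5: not tricolorable
why: w = +6 shifts under R1 moves; the (-A^3)^(-6) factor cancels that in V


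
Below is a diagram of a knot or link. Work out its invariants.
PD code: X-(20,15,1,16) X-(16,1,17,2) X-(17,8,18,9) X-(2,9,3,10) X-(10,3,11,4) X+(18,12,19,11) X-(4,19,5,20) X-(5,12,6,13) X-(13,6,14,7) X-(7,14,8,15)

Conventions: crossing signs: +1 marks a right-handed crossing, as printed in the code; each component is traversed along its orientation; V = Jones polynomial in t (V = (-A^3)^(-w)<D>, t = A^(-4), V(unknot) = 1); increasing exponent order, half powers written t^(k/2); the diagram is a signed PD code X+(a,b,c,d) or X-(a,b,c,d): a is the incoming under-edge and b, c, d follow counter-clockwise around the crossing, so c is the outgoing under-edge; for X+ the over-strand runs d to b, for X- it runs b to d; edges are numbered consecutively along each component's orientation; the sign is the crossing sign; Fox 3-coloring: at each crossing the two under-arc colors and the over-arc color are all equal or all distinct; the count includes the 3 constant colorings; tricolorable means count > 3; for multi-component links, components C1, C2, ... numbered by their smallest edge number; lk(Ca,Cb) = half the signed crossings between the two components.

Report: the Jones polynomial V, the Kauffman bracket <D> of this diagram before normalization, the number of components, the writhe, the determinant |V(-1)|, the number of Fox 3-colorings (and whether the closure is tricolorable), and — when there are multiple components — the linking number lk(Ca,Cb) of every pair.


Jones polynomial: V(t) = -t^-8 + t^-5 + t^-3
<D> = A^-12 + A^-4 - A^8; writhe -8
components 1, writhe -8 (10 crossings)
3-colorings: 9 of 3^10, det 3 — tricolorable
note: w = -8 (over 10 crossings) is diagram-only; (-A^3)^(8) removes it from V


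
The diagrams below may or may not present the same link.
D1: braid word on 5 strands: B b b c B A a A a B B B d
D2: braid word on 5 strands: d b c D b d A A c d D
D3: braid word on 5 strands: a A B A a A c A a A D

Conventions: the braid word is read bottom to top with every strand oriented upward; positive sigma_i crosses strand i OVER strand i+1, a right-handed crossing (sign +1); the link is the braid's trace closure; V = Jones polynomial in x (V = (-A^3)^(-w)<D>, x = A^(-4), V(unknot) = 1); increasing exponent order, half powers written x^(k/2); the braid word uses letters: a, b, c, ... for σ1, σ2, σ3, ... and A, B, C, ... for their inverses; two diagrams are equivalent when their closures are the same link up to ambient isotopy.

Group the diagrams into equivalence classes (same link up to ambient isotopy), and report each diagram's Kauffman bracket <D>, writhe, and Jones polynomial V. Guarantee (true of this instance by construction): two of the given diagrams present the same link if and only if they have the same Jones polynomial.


equivalence classes: {D1} | {D2} | {D3}
D1 (bracket A^-1 + A^3 + A^7 - A^15; 13 crossings at w = -1): V = x^(-9/2) - x^(-5/2) - x^(-3/2) - x^(-1/2)
V(D2) = -x^(-3/2) - 2x^(1/2) + x^(3/2) - x^(5/2) + x^(7/2)  (w +3, c 11, <D> = -A^-5 + A^-1 - A^3 + 2A^7 + A^15)
V(D3) = -x^(-5/2) - x^(-1/2)  (w -3, c 11, <D> = A^-7 + A)
observation: comparing 3 Jones polynomials yields 3 groups


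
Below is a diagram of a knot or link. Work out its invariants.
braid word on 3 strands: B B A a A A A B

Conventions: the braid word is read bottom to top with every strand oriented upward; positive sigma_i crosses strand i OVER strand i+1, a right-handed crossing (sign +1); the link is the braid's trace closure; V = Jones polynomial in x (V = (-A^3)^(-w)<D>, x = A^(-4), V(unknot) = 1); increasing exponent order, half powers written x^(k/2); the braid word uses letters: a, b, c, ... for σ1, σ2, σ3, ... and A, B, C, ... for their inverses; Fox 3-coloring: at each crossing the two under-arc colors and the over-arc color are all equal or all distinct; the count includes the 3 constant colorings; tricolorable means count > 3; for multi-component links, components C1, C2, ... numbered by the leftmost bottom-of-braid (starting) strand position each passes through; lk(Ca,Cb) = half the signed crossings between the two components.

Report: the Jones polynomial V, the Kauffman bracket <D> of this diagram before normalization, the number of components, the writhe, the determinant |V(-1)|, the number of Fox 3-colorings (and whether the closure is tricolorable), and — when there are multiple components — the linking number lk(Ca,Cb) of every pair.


V(x) = x^-8 - 2x^-7 + x^-6 - 2x^-5 + 2x^-4 + x^-2
bracket: A^-10 + 2A^-2 - 2A^2 + A^6 - 2A^10 + A^14, w = -6
1 component, writhe -6, over 8 crossings
det 9, colorings 27 of 3^8 — tricolorable
observation: w = -6 (over 8 crossings) is diagram-only; (-A^3)^(6) removes it from V


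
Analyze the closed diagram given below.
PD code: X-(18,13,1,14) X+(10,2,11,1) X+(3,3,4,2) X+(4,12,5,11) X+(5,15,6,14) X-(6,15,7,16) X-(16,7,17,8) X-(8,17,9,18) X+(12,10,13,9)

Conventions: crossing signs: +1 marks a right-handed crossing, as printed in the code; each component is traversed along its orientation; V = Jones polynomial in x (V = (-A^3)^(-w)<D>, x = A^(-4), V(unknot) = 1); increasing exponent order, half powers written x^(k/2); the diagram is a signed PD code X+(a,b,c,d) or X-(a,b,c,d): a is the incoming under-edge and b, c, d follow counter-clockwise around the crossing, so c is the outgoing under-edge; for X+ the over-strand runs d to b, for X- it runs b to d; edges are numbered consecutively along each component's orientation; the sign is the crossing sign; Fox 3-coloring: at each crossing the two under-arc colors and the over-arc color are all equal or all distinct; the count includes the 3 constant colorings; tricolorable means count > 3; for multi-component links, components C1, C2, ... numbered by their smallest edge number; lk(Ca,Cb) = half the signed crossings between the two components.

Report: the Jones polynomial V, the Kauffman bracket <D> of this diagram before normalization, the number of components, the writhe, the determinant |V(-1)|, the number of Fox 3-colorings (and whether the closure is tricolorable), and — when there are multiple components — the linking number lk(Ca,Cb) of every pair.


V = -x^-3 + 2x^-2 - 2x^-1 + 3 - 2x + 2x^2 - x^3
<D> = A^-9 - 2A^-5 + 2A^-1 - 3A^3 + 2A^7 - 2A^11 + A^15 (w = +1)
1 component over 9 crossings, w = +1
3 Fox colorings among 3^9, |V(-1)| = 13: not tricolorable
why: det 13 = |V(-1)|; not divisible by 3, so not tricolorable


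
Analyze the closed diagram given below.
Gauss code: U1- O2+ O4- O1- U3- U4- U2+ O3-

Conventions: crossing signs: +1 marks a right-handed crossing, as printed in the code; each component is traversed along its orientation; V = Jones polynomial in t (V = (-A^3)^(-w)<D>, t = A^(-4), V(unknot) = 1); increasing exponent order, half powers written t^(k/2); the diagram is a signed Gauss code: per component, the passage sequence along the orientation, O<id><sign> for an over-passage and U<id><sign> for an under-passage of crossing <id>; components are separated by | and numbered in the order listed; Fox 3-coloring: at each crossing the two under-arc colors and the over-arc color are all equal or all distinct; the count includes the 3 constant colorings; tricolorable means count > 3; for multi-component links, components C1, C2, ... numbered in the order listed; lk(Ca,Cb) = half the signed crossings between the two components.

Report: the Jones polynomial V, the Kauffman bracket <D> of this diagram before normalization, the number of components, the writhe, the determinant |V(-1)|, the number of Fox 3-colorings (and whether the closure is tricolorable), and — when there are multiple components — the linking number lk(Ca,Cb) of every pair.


Jones polynomial: V(t) = 1
<D> = A^-6; writhe -2
components 1, writhe -2 (4 crossings)
3-colorings: 3 of 3^4, det 1 — not tricolorable
note: w = -2 shifts under R1 moves; the (-A^3)^(2) factor cancels that in V


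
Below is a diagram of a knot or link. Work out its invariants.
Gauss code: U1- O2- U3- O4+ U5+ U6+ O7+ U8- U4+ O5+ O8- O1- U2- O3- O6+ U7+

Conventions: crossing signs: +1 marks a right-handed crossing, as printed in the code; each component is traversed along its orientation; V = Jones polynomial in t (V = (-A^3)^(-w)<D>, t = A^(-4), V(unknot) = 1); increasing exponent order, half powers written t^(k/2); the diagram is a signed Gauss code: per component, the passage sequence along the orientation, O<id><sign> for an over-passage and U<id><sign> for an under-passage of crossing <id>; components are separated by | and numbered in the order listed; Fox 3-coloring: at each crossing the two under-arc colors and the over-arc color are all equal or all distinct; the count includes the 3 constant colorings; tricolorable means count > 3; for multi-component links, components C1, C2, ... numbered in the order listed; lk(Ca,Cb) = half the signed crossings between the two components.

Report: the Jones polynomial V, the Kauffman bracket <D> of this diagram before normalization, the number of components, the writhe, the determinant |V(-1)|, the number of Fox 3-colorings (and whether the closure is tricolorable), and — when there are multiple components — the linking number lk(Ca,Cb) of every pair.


V(t) = -t^-3 + 2t^-2 - 2t^-1 + 3 - 2t + 2t^2 - t^3
bracket: -A^-12 + 2A^-8 - 2A^-4 + 3 - 2A^4 + 2A^8 - A^12, w = 0
1 component, writhe 0, over 8 crossings
det 13, colorings 3 of 3^8 — not tricolorable
observation: w = 0 (over 8 crossings) is diagram-only; (-A^3)^(0) removes it from V


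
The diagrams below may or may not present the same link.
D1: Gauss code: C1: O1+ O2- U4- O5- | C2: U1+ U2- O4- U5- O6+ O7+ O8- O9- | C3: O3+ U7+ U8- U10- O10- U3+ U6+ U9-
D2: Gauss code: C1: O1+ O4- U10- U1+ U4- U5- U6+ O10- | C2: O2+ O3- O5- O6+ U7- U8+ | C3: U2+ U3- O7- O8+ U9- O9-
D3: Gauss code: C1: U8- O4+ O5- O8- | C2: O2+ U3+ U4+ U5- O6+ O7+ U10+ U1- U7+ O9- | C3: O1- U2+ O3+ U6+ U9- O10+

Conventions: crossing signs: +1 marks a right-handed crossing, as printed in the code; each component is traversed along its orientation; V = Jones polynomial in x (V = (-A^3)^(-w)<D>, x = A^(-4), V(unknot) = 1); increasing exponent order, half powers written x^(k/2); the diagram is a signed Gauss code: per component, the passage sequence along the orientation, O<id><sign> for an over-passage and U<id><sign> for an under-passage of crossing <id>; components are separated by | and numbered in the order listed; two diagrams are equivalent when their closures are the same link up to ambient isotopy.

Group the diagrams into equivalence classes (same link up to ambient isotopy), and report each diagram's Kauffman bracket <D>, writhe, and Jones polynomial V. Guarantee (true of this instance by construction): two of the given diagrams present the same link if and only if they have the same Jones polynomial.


grouping into links: {D1} | {D2} | {D3}
V(D1) = x^-3 + x^-2 + x^-1 + 1  (w -2, c 10, <D> = A^-6 + A^-2 + A^2 + A^6)
V(D2) = x^-1 + 2 + x  [10 crossings, <D> = A^-10 + 2A^-6 + A^-2, w = -2]
V(D3) = 1 + x + x^2 + x^3  (w +2, c 10, <D> = A^-6 + A^-2 + A^2 + A^6)
key observation: comparing 3 Jones polynomials yields 3 groups


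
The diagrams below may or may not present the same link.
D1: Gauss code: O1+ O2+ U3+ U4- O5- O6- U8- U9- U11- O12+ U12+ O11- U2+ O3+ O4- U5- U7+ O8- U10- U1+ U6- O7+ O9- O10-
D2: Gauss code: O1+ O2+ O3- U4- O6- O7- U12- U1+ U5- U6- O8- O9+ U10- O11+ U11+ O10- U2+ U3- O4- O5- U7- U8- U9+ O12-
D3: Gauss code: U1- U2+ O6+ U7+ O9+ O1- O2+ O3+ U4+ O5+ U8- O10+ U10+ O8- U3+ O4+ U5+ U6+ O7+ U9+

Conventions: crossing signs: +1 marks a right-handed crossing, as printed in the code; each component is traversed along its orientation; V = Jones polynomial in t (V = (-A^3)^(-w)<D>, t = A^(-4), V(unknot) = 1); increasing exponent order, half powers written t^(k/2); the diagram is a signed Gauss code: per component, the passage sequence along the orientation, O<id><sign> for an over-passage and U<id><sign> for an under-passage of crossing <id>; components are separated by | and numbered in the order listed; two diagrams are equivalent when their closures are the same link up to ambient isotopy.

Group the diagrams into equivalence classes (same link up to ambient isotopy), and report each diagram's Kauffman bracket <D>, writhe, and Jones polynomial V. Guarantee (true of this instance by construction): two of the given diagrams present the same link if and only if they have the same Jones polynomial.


equivalence classes: {D1} | {D2} | {D3}
D1 (bracket A^-6; 12 crossings at w = -2): V = 1
V(D2) = -t^-4 + t^-3 + t^-1  [12 crossings, <D> = A^-8 + 1 - A^4, w = -4]
V(D3) = t^2 + 2t^4 - 2t^5 + t^6 - 2t^7 + t^8  (w +6, c 10, <D> = A^-14 - 2A^-10 + A^-6 - 2A^-2 + 2A^2 + A^10)
observation: 3 classes among 3 diagrams; unequal V(t) rules out equality


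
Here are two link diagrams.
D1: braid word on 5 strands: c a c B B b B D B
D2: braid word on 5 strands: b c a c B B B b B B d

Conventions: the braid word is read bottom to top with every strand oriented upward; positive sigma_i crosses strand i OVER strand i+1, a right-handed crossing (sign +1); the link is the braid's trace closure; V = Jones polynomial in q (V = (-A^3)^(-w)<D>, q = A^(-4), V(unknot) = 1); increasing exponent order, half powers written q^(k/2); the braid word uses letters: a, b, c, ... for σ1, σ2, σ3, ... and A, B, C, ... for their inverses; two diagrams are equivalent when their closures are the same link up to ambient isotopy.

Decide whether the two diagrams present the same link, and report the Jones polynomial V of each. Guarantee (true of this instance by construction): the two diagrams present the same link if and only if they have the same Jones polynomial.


equivalent: yes
D1 (bracket A^-9 + 2A^-1 - A^3 + A^7 - A^11; 9 crossings at w = -1): V = q^(-7/2) - q^(-5/2) + q^(-3/2) - 2q^(-1/2) - q^(3/2)
D2 (bracket A^-3 + 2A^5 - A^9 + A^13 - A^17; 11 crossings at w = +1): V = q^(-7/2) - q^(-5/2) + q^(-3/2) - 2q^(-1/2) - q^(3/2)
key observation: D2 (11 crossings) and D1 (9) are Markov-related braid presentations


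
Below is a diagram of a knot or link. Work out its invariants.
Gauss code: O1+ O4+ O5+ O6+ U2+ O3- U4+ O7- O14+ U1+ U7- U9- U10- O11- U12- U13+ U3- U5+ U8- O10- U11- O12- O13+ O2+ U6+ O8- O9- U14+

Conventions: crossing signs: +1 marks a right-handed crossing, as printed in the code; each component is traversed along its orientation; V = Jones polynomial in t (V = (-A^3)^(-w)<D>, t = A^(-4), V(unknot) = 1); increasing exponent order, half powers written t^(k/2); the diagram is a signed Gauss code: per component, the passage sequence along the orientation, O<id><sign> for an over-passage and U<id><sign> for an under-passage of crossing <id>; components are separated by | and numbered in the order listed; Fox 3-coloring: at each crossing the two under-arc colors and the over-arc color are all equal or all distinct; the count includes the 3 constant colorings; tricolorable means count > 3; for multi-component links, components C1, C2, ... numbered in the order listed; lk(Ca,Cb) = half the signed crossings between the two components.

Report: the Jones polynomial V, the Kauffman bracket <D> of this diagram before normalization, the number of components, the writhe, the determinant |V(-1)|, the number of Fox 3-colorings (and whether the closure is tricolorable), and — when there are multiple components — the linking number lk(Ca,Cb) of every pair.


V = -t^-3 + t^-2 - t^-1 + 3 - t + t^2 - t^3
<D> = -A^-12 + A^-8 - A^-4 + 3 - A^4 + A^8 - A^12 (w = 0)
1 component over 14 crossings, w = 0
27 Fox colorings among 3^14, |V(-1)| = 9: tricolorable
why: w = 0 (over 14 crossings) is diagram-only; (-A^3)^(0) removes it from V


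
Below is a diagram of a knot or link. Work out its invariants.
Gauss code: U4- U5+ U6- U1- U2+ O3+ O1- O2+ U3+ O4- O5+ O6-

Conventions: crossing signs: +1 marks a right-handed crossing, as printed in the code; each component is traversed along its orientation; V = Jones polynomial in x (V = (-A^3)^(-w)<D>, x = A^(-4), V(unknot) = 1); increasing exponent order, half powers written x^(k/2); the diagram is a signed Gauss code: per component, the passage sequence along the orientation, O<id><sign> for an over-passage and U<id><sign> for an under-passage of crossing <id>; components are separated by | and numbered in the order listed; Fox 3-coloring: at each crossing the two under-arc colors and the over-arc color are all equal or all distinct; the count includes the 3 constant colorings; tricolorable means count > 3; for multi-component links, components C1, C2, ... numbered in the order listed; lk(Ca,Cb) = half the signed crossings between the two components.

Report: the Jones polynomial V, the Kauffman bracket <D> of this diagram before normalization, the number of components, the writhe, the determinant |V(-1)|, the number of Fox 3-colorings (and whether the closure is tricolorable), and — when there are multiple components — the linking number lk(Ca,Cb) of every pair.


V = 1
<D> = 1 (w = 0)
1 component over 6 crossings, w = 0
3 Fox colorings among 3^6, |V(-1)| = 1: not tricolorable
why: w = 0 (over 6 crossings) is diagram-only; (-A^3)^(0) removes it from V


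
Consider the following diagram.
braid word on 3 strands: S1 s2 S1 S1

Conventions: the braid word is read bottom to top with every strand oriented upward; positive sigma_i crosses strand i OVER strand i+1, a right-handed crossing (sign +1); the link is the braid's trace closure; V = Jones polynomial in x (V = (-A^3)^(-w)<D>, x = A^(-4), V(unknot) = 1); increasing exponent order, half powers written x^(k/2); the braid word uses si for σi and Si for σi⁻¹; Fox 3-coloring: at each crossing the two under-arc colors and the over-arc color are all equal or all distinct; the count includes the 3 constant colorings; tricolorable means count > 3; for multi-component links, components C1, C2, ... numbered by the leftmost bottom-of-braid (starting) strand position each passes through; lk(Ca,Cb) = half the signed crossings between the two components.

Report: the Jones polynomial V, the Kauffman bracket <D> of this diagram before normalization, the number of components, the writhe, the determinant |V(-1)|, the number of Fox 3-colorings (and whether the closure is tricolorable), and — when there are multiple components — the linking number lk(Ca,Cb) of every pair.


V(x) = -x^-4 + x^-3 + x^-1
bracket: A^-2 + A^6 - A^10, w = -2
1 component, writhe -2, over 4 crossings
det 3, colorings 9 of 3^4 — tricolorable
observation: |V(-1)| = 3: so tricolorable, since 3 divides 3


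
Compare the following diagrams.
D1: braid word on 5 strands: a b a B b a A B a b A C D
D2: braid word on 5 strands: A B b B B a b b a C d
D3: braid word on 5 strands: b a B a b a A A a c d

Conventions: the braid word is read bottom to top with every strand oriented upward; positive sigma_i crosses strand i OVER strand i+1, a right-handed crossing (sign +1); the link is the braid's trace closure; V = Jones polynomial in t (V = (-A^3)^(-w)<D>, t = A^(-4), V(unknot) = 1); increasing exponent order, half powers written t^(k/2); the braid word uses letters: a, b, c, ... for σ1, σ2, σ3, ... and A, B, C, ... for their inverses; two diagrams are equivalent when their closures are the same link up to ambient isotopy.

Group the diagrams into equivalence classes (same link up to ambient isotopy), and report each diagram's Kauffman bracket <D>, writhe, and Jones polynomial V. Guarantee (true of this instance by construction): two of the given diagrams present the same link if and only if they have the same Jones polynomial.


equivalence classes: {D1, D3} | {D2}
D1 (bracket A^-15 + A^-7 - A^-3 + A; 13 crossings at w = +1): V = -t^(1/2) + t^(3/2) - t^(5/2) - t^(9/2)
D2 (bracket A + A^5; 11 crossings at w = +1): V = -t^(-1/2) - t^(1/2)
V(D3) = -t^(1/2) + t^(3/2) - t^(5/2) - t^(9/2)  [11 crossings, <D> = A^-3 + A^5 - A^9 + A^13, w = +5]
key observation: comparing 3 Jones polynomials yields 2 groups


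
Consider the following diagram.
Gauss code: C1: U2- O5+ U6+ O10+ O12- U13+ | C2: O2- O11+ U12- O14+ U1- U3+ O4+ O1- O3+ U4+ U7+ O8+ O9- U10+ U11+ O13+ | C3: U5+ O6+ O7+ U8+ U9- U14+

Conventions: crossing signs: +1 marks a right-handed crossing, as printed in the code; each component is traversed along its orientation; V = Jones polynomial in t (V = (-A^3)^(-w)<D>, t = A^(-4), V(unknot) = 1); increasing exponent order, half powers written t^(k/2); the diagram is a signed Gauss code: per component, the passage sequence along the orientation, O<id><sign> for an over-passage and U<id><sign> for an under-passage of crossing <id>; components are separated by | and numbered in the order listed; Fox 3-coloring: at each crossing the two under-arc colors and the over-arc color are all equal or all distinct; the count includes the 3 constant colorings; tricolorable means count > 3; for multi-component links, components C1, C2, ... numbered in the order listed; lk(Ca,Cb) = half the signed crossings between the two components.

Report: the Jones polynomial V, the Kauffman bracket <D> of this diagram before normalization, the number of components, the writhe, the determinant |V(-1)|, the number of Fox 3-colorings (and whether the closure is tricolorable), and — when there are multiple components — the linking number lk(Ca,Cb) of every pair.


V(t) = t + 2t^3 + t^5
bracket: A^-2 + 2A^6 + A^14, w = +6
3 components, writhe +6, over 14 crossings
lk(C1,C2) = 0
linking number lk(C1,C3) = +1
lk(C2,C3): +1
det 4, colorings 3 of 3^14 — not tricolorable
observation: w = +6 (over 14 crossings) is diagram-only; (-A^3)^(-6) removes it from V


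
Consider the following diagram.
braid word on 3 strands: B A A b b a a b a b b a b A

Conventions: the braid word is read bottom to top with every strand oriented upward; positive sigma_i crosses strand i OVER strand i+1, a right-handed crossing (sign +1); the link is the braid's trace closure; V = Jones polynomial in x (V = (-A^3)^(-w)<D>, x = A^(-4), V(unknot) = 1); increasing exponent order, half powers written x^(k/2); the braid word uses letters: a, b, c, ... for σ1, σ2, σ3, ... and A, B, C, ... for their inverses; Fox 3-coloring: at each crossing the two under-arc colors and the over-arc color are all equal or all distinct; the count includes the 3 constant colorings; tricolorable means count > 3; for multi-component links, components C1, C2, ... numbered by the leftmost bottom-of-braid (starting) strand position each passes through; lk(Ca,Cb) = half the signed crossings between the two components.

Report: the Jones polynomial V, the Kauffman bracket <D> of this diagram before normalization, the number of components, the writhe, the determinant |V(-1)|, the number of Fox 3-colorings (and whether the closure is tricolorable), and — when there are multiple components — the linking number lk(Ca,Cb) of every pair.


Jones polynomial: V(x) = x^2 + 2x^4 - 2x^5 + x^6 - 2x^7 + x^8
<D> = A^-14 - 2A^-10 + A^-6 - 2A^-2 + 2A^2 + A^10; writhe +6
components 1, writhe +6 (14 crossings)
3-colorings: 27 of 3^14, det 9 — tricolorable
note: w = +6 (over 14 crossings) is diagram-only; (-A^3)^(-6) removes it from V


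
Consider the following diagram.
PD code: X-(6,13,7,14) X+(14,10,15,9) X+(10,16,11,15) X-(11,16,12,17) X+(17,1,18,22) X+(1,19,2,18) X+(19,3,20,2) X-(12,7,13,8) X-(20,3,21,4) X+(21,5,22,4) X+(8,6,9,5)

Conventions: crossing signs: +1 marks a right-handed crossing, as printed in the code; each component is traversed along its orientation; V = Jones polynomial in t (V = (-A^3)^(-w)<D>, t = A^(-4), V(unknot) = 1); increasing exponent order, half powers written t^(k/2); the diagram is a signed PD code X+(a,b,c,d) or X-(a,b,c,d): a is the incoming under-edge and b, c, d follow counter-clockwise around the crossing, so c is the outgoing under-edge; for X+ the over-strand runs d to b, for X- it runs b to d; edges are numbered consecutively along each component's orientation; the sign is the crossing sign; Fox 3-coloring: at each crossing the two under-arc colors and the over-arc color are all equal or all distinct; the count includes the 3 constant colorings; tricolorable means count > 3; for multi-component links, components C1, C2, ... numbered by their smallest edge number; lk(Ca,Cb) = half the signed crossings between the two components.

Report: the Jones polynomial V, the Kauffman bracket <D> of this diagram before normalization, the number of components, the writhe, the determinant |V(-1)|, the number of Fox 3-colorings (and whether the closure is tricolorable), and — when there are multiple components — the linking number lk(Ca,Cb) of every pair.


Jones polynomial: V(t) = t^-1 - 1 + 2t - 3t^2 + 3t^3 - 2t^4 + 2t^5 - t^6
<D> = A^-15 - 2A^-11 + 2A^-7 - 3A^-3 + 3A - 2A^5 + A^9 - A^13; writhe +3
components 1, writhe +3 (11 crossings)
3-colorings: 9 of 3^11, det 15 — tricolorable
note: the span of V is 7, forcing >= 7 crossings in any diagram
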